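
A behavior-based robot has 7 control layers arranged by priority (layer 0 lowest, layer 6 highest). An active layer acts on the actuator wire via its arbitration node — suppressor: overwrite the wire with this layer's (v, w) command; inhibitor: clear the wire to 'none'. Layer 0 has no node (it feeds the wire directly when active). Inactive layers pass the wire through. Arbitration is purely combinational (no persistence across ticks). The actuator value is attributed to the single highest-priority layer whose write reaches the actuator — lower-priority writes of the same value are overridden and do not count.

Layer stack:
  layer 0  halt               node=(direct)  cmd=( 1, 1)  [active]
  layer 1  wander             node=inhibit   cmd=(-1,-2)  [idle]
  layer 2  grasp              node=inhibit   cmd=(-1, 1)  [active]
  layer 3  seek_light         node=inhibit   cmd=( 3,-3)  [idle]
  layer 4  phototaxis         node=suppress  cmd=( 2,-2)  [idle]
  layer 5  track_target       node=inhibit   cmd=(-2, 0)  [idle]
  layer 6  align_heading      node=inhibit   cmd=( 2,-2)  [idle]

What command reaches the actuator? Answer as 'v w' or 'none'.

none

[0] halt on; wire := (1, 1)
[1] wander off; pass (1, 1)
[2] grasp on (inhibit); wire := none
[3] seek_light off; pass none
[4] phototaxis off; pass none
[5] track_target off; pass none
[6] align_heading off; pass none
output none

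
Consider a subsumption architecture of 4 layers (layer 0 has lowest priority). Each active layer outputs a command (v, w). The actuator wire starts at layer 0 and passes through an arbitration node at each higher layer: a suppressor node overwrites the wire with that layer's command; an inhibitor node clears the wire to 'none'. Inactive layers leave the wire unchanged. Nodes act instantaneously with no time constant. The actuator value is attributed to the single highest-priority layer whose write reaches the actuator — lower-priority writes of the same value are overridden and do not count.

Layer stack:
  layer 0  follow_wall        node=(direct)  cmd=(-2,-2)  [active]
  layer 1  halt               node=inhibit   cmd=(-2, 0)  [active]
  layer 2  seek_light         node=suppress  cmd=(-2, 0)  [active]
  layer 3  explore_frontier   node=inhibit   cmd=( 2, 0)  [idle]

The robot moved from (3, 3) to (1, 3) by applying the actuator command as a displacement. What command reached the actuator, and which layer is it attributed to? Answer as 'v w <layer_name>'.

displacement = (1, 3) − (3, 3) = (-2, 0)
L0 follow_wall: active, feeds wire = (-2, -2)
L1 halt: active, inhibitor → wire = none
L2 seek_light: active, suppressor → wire = (-2, 0)
L3 explore_frontier: idle → wire stays (-2, 0)
actuator = (-2, 0) — from layer 2 (seek_light)

-2 0 seek_light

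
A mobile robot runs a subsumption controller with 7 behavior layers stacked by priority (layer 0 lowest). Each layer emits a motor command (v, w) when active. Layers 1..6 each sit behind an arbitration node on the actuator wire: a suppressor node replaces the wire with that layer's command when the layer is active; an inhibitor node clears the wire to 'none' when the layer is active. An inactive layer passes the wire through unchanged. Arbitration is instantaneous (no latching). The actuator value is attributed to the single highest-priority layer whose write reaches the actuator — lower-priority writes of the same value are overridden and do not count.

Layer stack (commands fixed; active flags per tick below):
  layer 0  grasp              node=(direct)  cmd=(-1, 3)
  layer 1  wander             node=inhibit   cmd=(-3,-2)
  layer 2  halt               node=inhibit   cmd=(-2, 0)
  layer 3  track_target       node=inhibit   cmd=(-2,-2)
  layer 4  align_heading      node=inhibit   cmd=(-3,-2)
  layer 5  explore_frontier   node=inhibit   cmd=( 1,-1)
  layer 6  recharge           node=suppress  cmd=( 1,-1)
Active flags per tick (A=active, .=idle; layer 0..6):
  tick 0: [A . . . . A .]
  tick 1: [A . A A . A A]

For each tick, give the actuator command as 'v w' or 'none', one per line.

none
1 -1

tick 0:
  [0] grasp on; wire := (-1, 3)
  [1] wander off; pass (-1, 3)
  [2] halt off; pass (-1, 3)
  [3] track_target off; pass (-1, 3)
  [4] align_heading off; pass (-1, 3)
  [5] explore_frontier on (inhibit); wire := none
  [6] recharge off; pass none
  output none
tick 1:
  [0] grasp on; wire := (-1, 3)
  [1] wander off; pass (-1, 3)
  [2] halt on (inhibit); wire := none
  [3] track_target on (inhibit); wire := none
  [4] align_heading off; pass none
  [5] explore_frontier on (inhibit); wire := none
  [6] recharge on (suppress); wire := (1, -1)
  output (1, -1)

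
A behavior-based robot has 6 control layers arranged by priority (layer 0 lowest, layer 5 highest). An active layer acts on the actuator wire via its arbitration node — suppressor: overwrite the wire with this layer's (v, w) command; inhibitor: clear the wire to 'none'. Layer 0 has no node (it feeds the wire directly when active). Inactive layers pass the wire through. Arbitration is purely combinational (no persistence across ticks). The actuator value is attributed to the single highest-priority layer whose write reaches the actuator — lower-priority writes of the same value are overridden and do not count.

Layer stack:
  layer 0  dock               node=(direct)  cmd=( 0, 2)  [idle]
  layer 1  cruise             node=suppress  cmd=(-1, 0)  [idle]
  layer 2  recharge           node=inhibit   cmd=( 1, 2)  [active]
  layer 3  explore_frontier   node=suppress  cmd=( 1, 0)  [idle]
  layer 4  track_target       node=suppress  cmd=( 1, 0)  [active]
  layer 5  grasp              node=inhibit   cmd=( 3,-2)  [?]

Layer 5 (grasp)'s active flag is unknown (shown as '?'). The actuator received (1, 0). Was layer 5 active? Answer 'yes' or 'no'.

no

If layer 5 is active=yes:
  actuator would be none
If layer 5 is active=no:
  actuator would be (1, 0)
Observed (1, 0), so layer 5 was idle.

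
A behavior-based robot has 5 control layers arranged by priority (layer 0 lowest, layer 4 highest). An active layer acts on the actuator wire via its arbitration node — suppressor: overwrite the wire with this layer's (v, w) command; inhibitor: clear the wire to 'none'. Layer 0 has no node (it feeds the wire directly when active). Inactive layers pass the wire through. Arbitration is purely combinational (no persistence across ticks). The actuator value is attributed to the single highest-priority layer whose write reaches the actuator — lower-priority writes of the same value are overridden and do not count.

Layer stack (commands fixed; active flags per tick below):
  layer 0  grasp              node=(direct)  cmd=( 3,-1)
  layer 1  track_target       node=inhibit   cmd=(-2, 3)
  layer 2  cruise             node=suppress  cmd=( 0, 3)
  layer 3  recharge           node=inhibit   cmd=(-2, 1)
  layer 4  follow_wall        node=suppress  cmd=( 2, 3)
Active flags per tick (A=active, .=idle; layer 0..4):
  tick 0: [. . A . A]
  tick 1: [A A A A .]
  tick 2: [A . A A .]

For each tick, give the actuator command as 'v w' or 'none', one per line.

2 3
none
none

tick 0:
  [0] grasp off; wire := none
  [1] track_target off; pass none
  [2] cruise on (suppress); wire := (0, 3)
  [3] recharge off; pass (0, 3)
  [4] follow_wall on (suppress); wire := (2, 3)
  output (2, 3)
tick 1:
  [0] grasp on; wire := (3, -1)
  [1] track_target on (inhibit); wire := none
  [2] cruise on (suppress); wire := (0, 3)
  [3] recharge on (inhibit); wire := none
  [4] follow_wall off; pass none
  output none
tick 2:
  [0] grasp on; wire := (3, -1)
  [1] track_target off; pass (3, -1)
  [2] cruise on (suppress); wire := (0, 3)
  [3] recharge on (inhibit); wire := none
  [4] follow_wall off; pass none
  output none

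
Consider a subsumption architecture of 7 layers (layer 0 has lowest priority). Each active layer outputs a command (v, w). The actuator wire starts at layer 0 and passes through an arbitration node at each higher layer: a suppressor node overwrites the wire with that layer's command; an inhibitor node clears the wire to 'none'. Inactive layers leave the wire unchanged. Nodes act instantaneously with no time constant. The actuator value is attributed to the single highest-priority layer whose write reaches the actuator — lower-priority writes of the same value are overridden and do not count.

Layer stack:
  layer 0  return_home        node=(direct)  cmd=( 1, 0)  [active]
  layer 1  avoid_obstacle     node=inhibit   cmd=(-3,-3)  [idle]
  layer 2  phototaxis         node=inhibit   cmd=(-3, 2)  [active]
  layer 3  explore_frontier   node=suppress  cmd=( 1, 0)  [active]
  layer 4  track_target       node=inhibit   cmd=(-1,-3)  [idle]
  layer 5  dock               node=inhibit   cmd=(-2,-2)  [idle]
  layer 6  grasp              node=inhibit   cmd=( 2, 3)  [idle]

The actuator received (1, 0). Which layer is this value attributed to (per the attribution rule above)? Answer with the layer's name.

explore_frontier

layer 0 (return_home) active — direct: (1, 0)
layer 1 (avoid_obstacle) idle — unchanged: (1, 0)
layer 2 (phototaxis) active — inhibits: none
layer 3 (explore_frontier) active — suppresses: (1, 0)
layer 4 (track_target) idle — unchanged: (1, 0)
layer 5 (dock) idle — unchanged: (1, 0)
layer 6 (grasp) idle — unchanged: (1, 0)
→ actuator (1, 0)
last writer: layer 3 = explore_frontier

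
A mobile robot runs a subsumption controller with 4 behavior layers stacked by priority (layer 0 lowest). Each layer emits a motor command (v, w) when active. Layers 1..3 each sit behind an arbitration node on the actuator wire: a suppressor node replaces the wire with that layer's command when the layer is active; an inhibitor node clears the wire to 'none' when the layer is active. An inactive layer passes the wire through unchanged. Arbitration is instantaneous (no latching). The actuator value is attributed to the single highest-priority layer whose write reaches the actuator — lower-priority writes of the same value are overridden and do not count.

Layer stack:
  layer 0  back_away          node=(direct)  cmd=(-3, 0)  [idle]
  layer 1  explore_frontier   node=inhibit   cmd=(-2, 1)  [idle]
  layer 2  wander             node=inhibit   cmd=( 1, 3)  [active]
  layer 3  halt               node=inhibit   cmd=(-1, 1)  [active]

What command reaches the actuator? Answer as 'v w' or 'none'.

none

[0] back_away off; wire := none
[1] explore_frontier off; pass none
[2] wander on (inhibit); wire := none
[3] halt on (inhibit); wire := none
output none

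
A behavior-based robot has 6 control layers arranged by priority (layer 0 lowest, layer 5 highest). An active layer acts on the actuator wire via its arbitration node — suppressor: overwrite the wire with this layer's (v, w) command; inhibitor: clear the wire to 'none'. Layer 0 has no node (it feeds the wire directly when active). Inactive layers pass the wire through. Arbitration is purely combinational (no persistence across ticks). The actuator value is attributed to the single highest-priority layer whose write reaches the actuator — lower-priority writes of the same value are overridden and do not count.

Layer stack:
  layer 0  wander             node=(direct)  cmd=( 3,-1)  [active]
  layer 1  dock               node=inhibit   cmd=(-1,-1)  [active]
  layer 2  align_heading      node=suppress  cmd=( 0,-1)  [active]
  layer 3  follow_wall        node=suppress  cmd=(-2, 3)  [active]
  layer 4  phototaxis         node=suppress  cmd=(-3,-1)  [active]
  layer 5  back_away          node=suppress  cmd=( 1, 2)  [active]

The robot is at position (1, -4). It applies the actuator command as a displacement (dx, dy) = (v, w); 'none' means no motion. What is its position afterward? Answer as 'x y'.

2 -2

layer 0 (wander) active — direct: (3, -1)
layer 1 (dock) active — inhibits: none
layer 2 (align_heading) active — suppresses: (0, -1)
layer 3 (follow_wall) active — suppresses: (-2, 3)
layer 4 (phototaxis) active — suppresses: (-3, -1)
layer 5 (back_away) active — suppresses: (1, 2)
→ actuator (1, 2)
position: (1, -4) + (1, 2) = (2, -2)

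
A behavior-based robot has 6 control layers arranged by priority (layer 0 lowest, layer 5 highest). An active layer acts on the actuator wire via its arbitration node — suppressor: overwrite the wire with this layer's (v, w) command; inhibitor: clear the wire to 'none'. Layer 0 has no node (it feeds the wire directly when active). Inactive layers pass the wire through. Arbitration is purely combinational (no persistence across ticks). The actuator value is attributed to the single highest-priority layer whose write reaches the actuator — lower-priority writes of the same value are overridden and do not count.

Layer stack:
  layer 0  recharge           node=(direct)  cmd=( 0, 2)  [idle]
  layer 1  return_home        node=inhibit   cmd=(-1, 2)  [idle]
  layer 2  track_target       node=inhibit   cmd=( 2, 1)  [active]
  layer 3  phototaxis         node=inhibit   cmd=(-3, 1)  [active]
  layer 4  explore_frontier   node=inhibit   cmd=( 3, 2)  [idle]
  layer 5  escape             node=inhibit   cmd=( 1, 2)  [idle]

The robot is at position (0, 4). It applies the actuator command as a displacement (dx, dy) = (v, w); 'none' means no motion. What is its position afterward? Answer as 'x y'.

[0] recharge off; wire := none
[1] return_home off; pass none
[2] track_target on (inhibit); wire := none
[3] phototaxis on (inhibit); wire := none
[4] explore_frontier off; pass none
[5] escape off; pass none
output none
position: (0, 4) + none = (0, 4)

0 4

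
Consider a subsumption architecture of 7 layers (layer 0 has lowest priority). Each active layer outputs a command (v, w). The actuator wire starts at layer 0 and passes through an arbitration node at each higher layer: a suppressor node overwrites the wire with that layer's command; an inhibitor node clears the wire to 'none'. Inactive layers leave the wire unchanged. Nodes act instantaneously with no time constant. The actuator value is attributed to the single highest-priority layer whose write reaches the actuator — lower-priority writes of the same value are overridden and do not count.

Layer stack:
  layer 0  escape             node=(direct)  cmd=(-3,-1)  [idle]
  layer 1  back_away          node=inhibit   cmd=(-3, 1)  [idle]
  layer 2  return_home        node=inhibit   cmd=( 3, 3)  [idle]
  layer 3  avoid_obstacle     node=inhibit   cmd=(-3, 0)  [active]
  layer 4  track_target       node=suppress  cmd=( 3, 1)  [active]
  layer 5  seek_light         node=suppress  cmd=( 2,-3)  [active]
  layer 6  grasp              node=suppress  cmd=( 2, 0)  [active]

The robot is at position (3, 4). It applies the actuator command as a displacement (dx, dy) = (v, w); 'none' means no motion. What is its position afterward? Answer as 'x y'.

5 4

[0] escape off; wire := none
[1] back_away off; pass none
[2] return_home off; pass none
[3] avoid_obstacle on (inhibit); wire := none
[4] track_target on (suppress); wire := (3, 1)
[5] seek_light on (suppress); wire := (2, -3)
[6] grasp on (suppress); wire := (2, 0)
output (2, 0)
position: (3, 4) + (2, 0) = (5, 4)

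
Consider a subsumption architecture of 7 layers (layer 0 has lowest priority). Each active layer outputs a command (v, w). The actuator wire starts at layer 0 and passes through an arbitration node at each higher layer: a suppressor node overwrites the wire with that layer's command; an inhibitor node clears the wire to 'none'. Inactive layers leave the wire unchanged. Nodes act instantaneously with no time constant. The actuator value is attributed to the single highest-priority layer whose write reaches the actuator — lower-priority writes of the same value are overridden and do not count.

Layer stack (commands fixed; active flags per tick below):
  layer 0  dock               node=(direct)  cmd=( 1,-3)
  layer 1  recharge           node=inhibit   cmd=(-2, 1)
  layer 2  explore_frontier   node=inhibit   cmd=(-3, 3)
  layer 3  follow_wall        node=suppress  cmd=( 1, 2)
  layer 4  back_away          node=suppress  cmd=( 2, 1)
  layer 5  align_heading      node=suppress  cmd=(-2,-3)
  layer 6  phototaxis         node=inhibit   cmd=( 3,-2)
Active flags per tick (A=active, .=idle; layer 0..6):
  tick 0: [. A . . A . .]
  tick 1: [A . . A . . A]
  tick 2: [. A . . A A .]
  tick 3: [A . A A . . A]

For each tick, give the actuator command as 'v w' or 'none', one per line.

tick 0:
  layer 0 (dock) idle — none
  layer 1 (recharge) active — inhibits: none
  layer 2 (explore_frontier) idle — unchanged: none
  layer 3 (follow_wall) idle — unchanged: none
  layer 4 (back_away) active — suppresses: (2, 1)
  layer 5 (align_heading) idle — unchanged: (2, 1)
  layer 6 (phototaxis) idle — unchanged: (2, 1)
  → actuator (2, 1)
tick 1:
  layer 0 (dock) active — direct: (1, -3)
  layer 1 (recharge) idle — unchanged: (1, -3)
  layer 2 (explore_frontier) idle — unchanged: (1, -3)
  layer 3 (follow_wall) active — suppresses: (1, 2)
  layer 4 (back_away) idle — unchanged: (1, 2)
  layer 5 (align_heading) idle — unchanged: (1, 2)
  layer 6 (phototaxis) active — inhibits: none
  → actuator none
tick 2:
  layer 0 (dock) idle — none
  layer 1 (recharge) active — inhibits: none
  layer 2 (explore_frontier) idle — unchanged: none
  layer 3 (follow_wall) idle — unchanged: none
  layer 4 (back_away) active — suppresses: (2, 1)
  layer 5 (align_heading) active — suppresses: (-2, -3)
  layer 6 (phototaxis) idle — unchanged: (-2, -3)
  → actuator (-2, -3)
tick 3:
  layer 0 (dock) active — direct: (1, -3)
  layer 1 (recharge) idle — unchanged: (1, -3)
  layer 2 (explore_frontier) active — inhibits: none
  layer 3 (follow_wall) active — suppresses: (1, 2)
  layer 4 (back_away) idle — unchanged: (1, 2)
  layer 5 (align_heading) idle — unchanged: (1, 2)
  layer 6 (phototaxis) active — inhibits: none
  → actuator none

2 1
none
-2 -3
none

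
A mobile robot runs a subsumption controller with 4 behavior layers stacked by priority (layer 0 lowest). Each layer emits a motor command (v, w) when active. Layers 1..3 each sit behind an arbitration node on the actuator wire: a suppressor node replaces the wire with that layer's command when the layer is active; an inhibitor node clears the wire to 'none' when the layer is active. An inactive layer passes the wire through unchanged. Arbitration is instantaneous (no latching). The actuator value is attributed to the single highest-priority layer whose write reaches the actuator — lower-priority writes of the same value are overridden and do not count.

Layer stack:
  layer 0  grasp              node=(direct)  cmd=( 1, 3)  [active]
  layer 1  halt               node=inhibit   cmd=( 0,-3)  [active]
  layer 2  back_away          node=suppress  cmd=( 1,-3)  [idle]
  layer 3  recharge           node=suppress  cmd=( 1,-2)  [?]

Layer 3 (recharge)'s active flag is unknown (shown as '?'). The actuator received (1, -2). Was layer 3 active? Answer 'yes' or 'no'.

If layer 3 is active=yes:
  actuator would be (1, -2)
If layer 3 is active=no:
  actuator would be none
Observed (1, -2), so layer 3 was active.

yes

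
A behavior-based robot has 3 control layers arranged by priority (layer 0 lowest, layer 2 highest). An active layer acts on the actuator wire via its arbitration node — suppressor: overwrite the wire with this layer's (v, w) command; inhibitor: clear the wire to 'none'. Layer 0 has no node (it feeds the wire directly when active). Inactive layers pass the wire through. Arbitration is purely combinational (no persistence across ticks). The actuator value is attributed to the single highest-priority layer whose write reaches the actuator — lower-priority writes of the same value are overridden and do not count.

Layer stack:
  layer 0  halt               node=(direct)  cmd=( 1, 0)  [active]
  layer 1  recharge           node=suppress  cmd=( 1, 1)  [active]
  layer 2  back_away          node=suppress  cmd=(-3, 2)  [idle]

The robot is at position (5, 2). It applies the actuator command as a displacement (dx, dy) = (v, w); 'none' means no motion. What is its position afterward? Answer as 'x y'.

6 3

[0] halt on; wire := (1, 0)
[1] recharge on (suppress); wire := (1, 1)
[2] back_away off; pass (1, 1)
output (1, 1)
position: (5, 2) + (1, 1) = (6, 3)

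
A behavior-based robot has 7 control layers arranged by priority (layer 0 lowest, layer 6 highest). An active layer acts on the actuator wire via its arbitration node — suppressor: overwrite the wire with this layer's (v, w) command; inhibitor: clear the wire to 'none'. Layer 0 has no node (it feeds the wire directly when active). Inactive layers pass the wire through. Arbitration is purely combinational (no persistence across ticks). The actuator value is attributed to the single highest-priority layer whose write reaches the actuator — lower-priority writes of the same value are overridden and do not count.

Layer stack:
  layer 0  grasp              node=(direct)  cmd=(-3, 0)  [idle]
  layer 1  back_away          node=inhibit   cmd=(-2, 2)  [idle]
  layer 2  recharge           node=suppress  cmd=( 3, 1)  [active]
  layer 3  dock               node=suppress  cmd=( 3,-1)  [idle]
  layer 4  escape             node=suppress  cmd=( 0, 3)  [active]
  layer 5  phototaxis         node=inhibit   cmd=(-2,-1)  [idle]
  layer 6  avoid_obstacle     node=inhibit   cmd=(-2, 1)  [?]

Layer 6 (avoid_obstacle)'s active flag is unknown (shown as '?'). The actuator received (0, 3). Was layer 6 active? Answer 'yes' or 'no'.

no

If layer 6 is active=yes:
  actuator would be none
If layer 6 is active=no:
  actuator would be (0, 3)
Observed (0, 3), so layer 6 was idle.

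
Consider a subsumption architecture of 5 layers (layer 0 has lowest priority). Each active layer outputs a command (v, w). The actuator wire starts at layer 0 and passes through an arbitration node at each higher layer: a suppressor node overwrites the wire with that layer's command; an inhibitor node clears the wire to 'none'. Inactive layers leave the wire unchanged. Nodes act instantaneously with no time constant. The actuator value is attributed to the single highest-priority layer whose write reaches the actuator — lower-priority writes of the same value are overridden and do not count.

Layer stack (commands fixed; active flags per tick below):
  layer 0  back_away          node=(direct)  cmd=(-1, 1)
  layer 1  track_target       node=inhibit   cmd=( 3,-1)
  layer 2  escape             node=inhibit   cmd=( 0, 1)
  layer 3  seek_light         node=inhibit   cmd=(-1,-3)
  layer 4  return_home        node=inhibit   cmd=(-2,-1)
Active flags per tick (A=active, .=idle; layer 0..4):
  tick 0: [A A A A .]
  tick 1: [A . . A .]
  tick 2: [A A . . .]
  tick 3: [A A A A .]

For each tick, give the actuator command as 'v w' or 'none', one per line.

none
none
none
none

tick 0:
  L0 back_away: active, feeds wire = (-1, 1)
  L1 track_target: active, inhibitor → wire = none
  L2 escape: active, inhibitor → wire = none
  L3 seek_light: active, inhibitor → wire = none
  L4 return_home: idle → wire stays none
  actuator = none
tick 1:
  L0 back_away: active, feeds wire = (-1, 1)
  L1 track_target: idle → wire stays (-1, 1)
  L2 escape: idle → wire stays (-1, 1)
  L3 seek_light: active, inhibitor → wire = none
  L4 return_home: idle → wire stays none
  actuator = none
tick 2:
  L0 back_away: active, feeds wire = (-1, 1)
  L1 track_target: active, inhibitor → wire = none
  L2 escape: idle → wire stays none
  L3 seek_light: idle → wire stays none
  L4 return_home: idle → wire stays none
  actuator = none
tick 3:
  L0 back_away: active, feeds wire = (-1, 1)
  L1 track_target: active, inhibitor → wire = none
  L2 escape: active, inhibitor → wire = none
  L3 seek_light: active, inhibitor → wire = none
  L4 return_home: idle → wire stays none
  actuator = none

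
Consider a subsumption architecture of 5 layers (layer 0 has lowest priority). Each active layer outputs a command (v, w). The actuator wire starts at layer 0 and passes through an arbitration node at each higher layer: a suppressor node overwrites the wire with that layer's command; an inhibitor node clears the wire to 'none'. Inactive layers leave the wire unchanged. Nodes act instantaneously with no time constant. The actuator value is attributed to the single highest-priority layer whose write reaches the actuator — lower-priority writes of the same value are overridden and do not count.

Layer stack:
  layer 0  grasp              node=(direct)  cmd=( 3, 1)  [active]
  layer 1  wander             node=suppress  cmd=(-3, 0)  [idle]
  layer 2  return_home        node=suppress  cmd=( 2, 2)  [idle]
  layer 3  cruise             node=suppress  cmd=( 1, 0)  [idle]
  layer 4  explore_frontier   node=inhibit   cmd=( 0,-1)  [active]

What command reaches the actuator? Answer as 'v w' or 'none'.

[0] grasp on; wire := (3, 1)
[1] wander off; pass (3, 1)
[2] return_home off; pass (3, 1)
[3] cruise off; pass (3, 1)
[4] explore_frontier on (inhibit); wire := none
output none

none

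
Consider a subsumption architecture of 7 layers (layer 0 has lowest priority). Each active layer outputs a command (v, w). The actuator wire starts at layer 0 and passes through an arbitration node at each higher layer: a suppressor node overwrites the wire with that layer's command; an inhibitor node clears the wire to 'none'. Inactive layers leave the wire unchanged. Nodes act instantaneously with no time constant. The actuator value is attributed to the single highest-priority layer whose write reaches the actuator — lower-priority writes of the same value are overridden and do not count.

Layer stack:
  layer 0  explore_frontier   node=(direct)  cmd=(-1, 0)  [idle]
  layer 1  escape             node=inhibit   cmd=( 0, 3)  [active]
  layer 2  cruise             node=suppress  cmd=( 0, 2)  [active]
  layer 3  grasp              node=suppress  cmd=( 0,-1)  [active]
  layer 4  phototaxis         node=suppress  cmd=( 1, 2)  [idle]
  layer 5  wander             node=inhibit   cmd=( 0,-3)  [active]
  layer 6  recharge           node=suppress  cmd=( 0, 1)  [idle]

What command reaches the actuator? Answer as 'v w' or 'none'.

layer 0 (explore_frontier) idle — none
layer 1 (escape) active — inhibits: none
layer 2 (cruise) active — suppresses: (0, 2)
layer 3 (grasp) active — suppresses: (0, -1)
layer 4 (phototaxis) idle — unchanged: (0, -1)
layer 5 (wander) active — inhibits: none
layer 6 (recharge) idle — unchanged: none
→ actuator none

none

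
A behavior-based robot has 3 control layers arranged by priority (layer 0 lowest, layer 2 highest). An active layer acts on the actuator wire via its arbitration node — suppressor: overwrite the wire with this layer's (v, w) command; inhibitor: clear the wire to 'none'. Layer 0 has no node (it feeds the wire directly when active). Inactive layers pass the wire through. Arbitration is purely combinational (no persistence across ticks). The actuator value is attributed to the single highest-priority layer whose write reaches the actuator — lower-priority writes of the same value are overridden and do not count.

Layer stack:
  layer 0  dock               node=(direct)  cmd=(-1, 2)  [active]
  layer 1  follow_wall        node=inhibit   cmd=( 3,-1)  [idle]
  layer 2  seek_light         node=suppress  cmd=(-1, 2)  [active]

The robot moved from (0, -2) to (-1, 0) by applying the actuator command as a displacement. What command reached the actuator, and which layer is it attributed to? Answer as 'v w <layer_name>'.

-1 2 seek_light

displacement = (-1, 0) − (0, -2) = (-1, 2)
L0 dock: active, feeds wire = (-1, 2)
L1 follow_wall: idle → wire stays (-1, 2)
L2 seek_light: active, suppressor → wire = (-1, 2)
actuator = (-1, 2) — from layer 2 (seek_light)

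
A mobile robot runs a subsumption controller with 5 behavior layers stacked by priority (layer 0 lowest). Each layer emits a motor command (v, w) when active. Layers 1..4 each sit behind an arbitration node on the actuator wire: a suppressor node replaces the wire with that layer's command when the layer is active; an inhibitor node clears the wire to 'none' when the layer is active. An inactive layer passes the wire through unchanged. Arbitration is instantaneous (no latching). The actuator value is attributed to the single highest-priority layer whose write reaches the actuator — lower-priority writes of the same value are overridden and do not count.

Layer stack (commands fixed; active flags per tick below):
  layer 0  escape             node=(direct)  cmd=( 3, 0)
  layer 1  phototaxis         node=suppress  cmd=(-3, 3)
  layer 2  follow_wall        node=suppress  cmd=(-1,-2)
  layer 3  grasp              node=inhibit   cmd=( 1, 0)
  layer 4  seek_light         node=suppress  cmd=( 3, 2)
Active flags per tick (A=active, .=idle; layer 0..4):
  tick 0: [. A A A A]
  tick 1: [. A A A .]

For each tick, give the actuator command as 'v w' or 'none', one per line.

3 2
none

tick 0:
  L0 escape: idle → wire = none
  L1 phototaxis: active, suppressor → wire = (-3, 3)
  L2 follow_wall: active, suppressor → wire = (-1, -2)
  L3 grasp: active, inhibitor → wire = none
  L4 seek_light: active, suppressor → wire = (3, 2)
  actuator = (3, 2)
tick 1:
  L0 escape: idle → wire = none
  L1 phototaxis: active, suppressor → wire = (-3, 3)
  L2 follow_wall: active, suppressor → wire = (-1, -2)
  L3 grasp: active, inhibitor → wire = none
  L4 seek_light: idle → wire stays none
  actuator = none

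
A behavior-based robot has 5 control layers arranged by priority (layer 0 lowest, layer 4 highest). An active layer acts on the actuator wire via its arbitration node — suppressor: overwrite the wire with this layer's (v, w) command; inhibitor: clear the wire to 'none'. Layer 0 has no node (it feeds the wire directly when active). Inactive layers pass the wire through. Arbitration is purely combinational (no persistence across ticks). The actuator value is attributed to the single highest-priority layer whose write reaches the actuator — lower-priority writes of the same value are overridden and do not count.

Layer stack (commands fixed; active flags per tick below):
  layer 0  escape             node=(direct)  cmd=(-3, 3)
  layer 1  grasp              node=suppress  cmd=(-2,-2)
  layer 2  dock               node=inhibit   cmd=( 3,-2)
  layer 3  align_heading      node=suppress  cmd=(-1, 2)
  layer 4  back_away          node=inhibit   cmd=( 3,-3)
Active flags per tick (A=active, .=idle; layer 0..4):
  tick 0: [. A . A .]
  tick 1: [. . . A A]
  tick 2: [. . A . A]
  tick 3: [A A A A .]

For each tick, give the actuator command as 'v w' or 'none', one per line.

-1 2
none
none
-1 2

tick 0:
  [0] escape off; wire := none
  [1] grasp on (suppress); wire := (-2, -2)
  [2] dock off; pass (-2, -2)
  [3] align_heading on (suppress); wire := (-1, 2)
  [4] back_away off; pass (-1, 2)
  output (-1, 2)
tick 1:
  [0] escape off; wire := none
  [1] grasp off; pass none
  [2] dock off; pass none
  [3] align_heading on (suppress); wire := (-1, 2)
  [4] back_away on (inhibit); wire := none
  output none
tick 2:
  [0] escape off; wire := none
  [1] grasp off; pass none
  [2] dock on (inhibit); wire := none
  [3] align_heading off; pass none
  [4] back_away on (inhibit); wire := none
  output none
tick 3:
  [0] escape on; wire := (-3, 3)
  [1] grasp on (suppress); wire := (-2, -2)
  [2] dock on (inhibit); wire := none
  [3] align_heading on (suppress); wire := (-1, 2)
  [4] back_away off; pass (-1, 2)
  output (-1, 2)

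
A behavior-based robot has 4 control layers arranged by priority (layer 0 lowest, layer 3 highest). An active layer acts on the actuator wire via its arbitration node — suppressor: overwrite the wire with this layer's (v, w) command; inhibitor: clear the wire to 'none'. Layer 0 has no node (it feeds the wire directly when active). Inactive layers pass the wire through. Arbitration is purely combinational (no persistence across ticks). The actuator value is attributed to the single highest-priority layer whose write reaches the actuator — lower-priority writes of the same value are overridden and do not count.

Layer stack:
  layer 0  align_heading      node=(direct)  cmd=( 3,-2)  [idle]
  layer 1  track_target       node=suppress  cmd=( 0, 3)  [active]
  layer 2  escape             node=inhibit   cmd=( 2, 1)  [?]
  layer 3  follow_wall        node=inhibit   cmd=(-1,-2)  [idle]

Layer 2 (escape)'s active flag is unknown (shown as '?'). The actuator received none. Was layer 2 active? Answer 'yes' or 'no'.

yes

If layer 2 is active=yes:
  actuator would be none
If layer 2 is active=no:
  actuator would be (0, 3)
Observed none, so layer 2 was active.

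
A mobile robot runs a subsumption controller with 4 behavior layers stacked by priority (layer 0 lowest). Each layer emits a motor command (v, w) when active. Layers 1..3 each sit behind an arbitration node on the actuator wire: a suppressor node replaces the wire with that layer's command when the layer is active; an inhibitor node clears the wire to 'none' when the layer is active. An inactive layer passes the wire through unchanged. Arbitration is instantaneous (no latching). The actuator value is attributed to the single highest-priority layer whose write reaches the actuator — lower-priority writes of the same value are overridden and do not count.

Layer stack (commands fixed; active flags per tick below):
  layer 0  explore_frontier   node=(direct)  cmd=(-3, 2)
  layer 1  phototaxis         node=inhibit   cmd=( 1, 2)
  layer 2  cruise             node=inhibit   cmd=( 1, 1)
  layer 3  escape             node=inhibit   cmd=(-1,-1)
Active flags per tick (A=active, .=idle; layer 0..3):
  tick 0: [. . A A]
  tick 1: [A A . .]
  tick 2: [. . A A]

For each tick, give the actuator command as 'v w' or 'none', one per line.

none
none
none

tick 0:
  layer 0 (explore_frontier) idle — none
  layer 1 (phototaxis) idle — unchanged: none
  layer 2 (cruise) active — inhibits: none
  layer 3 (escape) active — inhibits: none
  → actuator none
tick 1:
  layer 0 (explore_frontier) active — direct: (-3, 2)
  layer 1 (phototaxis) active — inhibits: none
  layer 2 (cruise) idle — unchanged: none
  layer 3 (escape) idle — unchanged: none
  → actuator none
tick 2:
  layer 0 (explore_frontier) idle — none
  layer 1 (phototaxis) idle — unchanged: none
  layer 2 (cruise) active — inhibits: none
  layer 3 (escape) active — inhibits: none
  → actuator none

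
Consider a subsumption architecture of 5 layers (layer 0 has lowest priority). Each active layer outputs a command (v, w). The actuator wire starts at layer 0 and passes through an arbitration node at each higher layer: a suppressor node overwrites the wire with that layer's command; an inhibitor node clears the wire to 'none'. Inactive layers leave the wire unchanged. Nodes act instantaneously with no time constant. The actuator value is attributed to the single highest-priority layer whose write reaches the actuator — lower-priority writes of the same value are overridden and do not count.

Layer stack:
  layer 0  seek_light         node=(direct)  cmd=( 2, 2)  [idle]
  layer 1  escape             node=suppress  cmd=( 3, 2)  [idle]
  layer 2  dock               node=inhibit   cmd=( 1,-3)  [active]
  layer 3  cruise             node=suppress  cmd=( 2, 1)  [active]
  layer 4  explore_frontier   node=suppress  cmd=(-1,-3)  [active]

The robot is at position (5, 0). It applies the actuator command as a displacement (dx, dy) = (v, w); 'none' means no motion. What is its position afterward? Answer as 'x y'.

L0 seek_light: idle → wire = none
L1 escape: idle → wire stays none
L2 dock: active, inhibitor → wire = none
L3 cruise: active, suppressor → wire = (2, 1)
L4 explore_frontier: active, suppressor → wire = (-1, -3)
actuator = (-1, -3)
position: (5, 0) + (-1, -3) = (4, -3)

4 -3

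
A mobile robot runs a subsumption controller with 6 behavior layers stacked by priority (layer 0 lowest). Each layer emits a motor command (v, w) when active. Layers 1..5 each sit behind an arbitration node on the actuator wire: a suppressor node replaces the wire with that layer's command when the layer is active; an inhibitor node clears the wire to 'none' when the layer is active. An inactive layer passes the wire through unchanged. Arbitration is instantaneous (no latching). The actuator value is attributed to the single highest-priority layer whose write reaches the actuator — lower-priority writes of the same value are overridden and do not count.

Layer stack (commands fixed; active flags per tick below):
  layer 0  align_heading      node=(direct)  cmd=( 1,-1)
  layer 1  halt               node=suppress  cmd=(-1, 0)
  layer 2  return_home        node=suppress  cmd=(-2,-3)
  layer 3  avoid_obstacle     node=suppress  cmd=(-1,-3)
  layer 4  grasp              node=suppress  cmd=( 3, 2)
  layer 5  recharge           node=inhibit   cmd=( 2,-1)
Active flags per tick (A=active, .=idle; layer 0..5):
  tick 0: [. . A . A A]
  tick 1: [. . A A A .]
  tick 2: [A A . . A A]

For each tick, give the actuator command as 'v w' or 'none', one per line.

tick 0:
  layer 0 (align_heading) idle — none
  layer 1 (halt) idle — unchanged: none
  layer 2 (return_home) active — suppresses: (-2, -3)
  layer 3 (avoid_obstacle) idle — unchanged: (-2, -3)
  layer 4 (grasp) active — suppresses: (3, 2)
  layer 5 (recharge) active — inhibits: none
  → actuator none
tick 1:
  layer 0 (align_heading) idle — none
  layer 1 (halt) idle — unchanged: none
  layer 2 (return_home) active — suppresses: (-2, -3)
  layer 3 (avoid_obstacle) active — suppresses: (-1, -3)
  layer 4 (grasp) active — suppresses: (3, 2)
  layer 5 (recharge) idle — unchanged: (3, 2)
  → actuator (3, 2)
tick 2:
  layer 0 (align_heading) active — direct: (1, -1)
  layer 1 (halt) active — suppresses: (-1, 0)
  layer 2 (return_home) idle — unchanged: (-1, 0)
  layer 3 (avoid_obstacle) idle — unchanged: (-1, 0)
  layer 4 (grasp) active — suppresses: (3, 2)
  layer 5 (recharge) active — inhibits: none
  → actuator none

none
3 2
none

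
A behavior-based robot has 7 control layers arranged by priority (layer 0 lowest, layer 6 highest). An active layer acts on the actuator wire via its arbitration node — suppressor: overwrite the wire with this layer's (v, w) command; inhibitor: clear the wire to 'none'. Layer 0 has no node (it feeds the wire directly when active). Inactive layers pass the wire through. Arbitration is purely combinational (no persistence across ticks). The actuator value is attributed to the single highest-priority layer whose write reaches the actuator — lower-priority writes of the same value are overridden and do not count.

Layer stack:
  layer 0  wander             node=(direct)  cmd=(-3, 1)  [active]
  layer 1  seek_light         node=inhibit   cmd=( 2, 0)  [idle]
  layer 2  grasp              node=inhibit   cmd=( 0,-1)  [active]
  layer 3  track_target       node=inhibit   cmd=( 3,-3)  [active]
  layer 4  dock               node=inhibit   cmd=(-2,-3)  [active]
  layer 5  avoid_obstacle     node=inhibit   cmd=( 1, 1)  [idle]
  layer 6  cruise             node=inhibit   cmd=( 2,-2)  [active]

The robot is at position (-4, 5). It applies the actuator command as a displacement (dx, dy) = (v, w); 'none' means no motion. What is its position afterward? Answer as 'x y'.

layer 0 (wander) active — direct: (-3, 1)
layer 1 (seek_light) idle — unchanged: (-3, 1)
layer 2 (grasp) active — inhibits: none
layer 3 (track_target) active — inhibits: none
layer 4 (dock) active — inhibits: none
layer 5 (avoid_obstacle) idle — unchanged: none
layer 6 (cruise) active — inhibits: none
→ actuator none
position: (-4, 5) + none = (-4, 5)

-4 5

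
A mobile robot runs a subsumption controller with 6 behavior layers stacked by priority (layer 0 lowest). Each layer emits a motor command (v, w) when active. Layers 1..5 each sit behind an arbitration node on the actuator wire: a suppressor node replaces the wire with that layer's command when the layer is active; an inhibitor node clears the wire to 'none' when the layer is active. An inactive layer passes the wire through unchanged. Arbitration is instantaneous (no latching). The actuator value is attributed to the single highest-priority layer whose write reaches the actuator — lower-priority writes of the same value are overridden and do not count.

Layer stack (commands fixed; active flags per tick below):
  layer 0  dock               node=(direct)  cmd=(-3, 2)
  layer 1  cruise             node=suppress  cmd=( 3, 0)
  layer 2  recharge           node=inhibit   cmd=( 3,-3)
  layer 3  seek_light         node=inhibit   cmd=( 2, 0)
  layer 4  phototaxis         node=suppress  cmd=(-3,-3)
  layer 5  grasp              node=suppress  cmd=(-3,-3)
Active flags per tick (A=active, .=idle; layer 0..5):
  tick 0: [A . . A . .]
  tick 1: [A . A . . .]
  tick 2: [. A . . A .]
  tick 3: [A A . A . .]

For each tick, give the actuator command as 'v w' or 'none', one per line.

tick 0:
  L0 dock: active, feeds wire = (-3, 2)
  L1 cruise: idle → wire stays (-3, 2)
  L2 recharge: idle → wire stays (-3, 2)
  L3 seek_light: active, inhibitor → wire = none
  L4 phototaxis: idle → wire stays none
  L5 grasp: idle → wire stays none
  actuator = none
tick 1:
  L0 dock: active, feeds wire = (-3, 2)
  L1 cruise: idle → wire stays (-3, 2)
  L2 recharge: active, inhibitor → wire = none
  L3 seek_light: idle → wire stays none
  L4 phototaxis: idle → wire stays none
  L5 grasp: idle → wire stays none
  actuator = none
tick 2:
  L0 dock: idle → wire = none
  L1 cruise: active, suppressor → wire = (3, 0)
  L2 recharge: idle → wire stays (3, 0)
  L3 seek_light: idle → wire stays (3, 0)
  L4 phototaxis: active, suppressor → wire = (-3, -3)
  L5 grasp: idle → wire stays (-3, -3)
  actuator = (-3, -3)
tick 3:
  L0 dock: active, feeds wire = (-3, 2)
  L1 cruise: active, suppressor → wire = (3, 0)
  L2 recharge: idle → wire stays (3, 0)
  L3 seek_light: active, inhibitor → wire = none
  L4 phototaxis: idle → wire stays none
  L5 grasp: idle → wire stays none
  actuator = none

none
none
-3 -3
none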